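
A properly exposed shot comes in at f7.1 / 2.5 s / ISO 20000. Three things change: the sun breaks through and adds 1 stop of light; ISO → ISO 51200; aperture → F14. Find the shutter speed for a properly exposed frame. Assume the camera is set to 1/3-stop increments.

Scene light: 1 stop brighter.
ISO: 20000 → 25600 → 32000 → 40000 → 51200 — 1 1/3 stops raised (brighter).
Aperture: f/7.1 → f/8 → f/9 → f/10 → f/11 → f/13 → f/14 — 2 stops smaller aperture (darker).
Net so far: 1/3 stop brighter. Shutter speed: 2.5 → 2.

2 s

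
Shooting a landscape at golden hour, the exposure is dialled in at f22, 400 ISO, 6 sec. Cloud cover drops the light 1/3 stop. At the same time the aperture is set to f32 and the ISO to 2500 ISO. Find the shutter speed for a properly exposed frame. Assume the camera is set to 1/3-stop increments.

Scene light: 1/3 stop darker.
Aperture: f/22 → f/25 → f/29 → f/32 — 1 stop narrower (darker).
ISO: 400 → 500 → 640 → 800 → 1000 → 1250 → 1600 → 2000 → 2500 — 2 2/3 stops higher (brighter).
Net so far: 1 1/3 stops brighter. Shutter speed: 6 → 5 → 4 → 3.2 → 2.5.

2.5 s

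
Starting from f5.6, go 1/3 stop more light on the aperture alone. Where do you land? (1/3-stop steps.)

Aperture: f/5.6 → f/5 — 1/3 stop larger aperture (brighter).

f/5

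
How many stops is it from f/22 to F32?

1 stop

f/22 → f/32 — count the steps: 1 stop.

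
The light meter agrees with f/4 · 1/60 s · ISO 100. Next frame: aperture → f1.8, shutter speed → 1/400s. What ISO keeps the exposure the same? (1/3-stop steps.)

ISO 125

Aperture: f/4 → f/3.5 → f/3.2 → f/2.8 → f/2.5 → f/2.2 → f/2 → f/1.8 — 2 1/3 stops opened up (brighter).
Shutter speed: 1/60 → 1/80 → 1/100 → 1/125 → 1/160 → 1/200 → 1/250 → 1/320 → 1/400 — 2 2/3 stops faster (darker).
Net change so far: 1/3 stop darker. Offset with the ISO: 100 → 125.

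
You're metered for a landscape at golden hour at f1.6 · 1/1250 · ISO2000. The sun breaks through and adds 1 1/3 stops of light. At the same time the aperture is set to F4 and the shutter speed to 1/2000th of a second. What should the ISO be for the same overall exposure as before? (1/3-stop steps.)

Scene light: 1 1/3 stops brighter.
Aperture: f/1.6 → f/1.8 → f/2 → f/2.2 → f/2.5 → f/2.8 → f/3.2 → f/3.5 → f/4 — 2 2/3 stops narrower (darker).
Shutter speed: 1/1250 → 1/1600 → 1/2000 — 2/3 stop shorter (darker).
Net so far: 2 stops darker. ISO: 2000 → 2500 → 3200 → 4000 → 5000 → 6400 → 8000.

ISO 8000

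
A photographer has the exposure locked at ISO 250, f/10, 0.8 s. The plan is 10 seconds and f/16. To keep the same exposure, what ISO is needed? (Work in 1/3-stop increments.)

Shutter speed: 0.8 → 1 → 1.3 → 1.6 → 2 → 2.5 → 3.2 → 4 → 5 → 6 → 8 → 10 — 3 2/3 stops longer (brighter).
Aperture: f/10 → f/11 → f/13 → f/14 → f/16 — 1 1/3 stops narrower (darker).
Net change so far: 2 1/3 stops brighter. Offset with the ISO: 250 → 200 → 160 → 125 → 100 → 80 → 64 → 50.

ISO 50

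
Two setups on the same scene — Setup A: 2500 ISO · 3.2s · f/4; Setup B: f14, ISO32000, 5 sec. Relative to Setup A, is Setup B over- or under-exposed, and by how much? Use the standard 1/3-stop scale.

2/3 stop brighter

Aperture: f/4 → f/4.5 → f/5 → f/5.6 → f/6.3 → f/7.1 → f/8 → f/9 → f/10 → f/11 → f/13 → f/14 — 3 2/3 stops narrower (darker).
Shutter speed: 3.2 → 4 → 5 — 2/3 stop longer (brighter).
ISO: 2500 → 3200 → 4000 → 5000 → 6400 → 8000 → 10000 → 12800 → 16000 → 20000 → 25600 → 32000 — 3 2/3 stops higher (brighter).
Net: −3 2/3 +2/3 +3 2/3 = +2/3 stops.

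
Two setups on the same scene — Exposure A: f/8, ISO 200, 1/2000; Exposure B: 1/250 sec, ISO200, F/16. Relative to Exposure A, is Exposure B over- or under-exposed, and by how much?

1 stop brighter

Aperture: f/8 → f/11 → f/16 — 2 stops stopped down (darker).
Shutter speed: 1/2000 → 1/1000 → 1/500 → 1/250 — 3 stops slower (brighter).
ISO: unchanged.
Net: −2 +3 = +1 stop.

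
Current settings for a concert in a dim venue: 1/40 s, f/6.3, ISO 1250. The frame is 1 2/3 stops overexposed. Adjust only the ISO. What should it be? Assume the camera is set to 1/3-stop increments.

Overexposed by 1 2/3 stops → need 1 2/3 stops darker.
ISO: 1250 → 1000 → 800 → 640 → 500 → 400.

ISO 400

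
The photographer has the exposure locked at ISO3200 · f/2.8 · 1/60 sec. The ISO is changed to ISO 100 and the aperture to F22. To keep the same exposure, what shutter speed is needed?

ISO: 3200 → 1600 → 800 → 400 → 200 → 100 — 5 stops lower (darker).
Aperture: f/2.8 → f/4 → f/5.6 → f/8 → f/11 → f/16 → f/22 — 6 stops narrower (darker).
Net change so far: 11 stops darker. Offset with the shutter speed: 1/60 → 1/30 → 1/15 → 1/8 → 1/4 → 1/2 → 1 → 2 → 4 → 8 → 15 → 30.

30 s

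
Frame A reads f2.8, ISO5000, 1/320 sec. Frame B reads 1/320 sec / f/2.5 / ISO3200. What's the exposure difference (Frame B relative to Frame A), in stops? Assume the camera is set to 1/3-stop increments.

Aperture: f/2.8 → f/2.5 — 1/3 stop opened up (brighter).
Shutter speed: unchanged.
ISO: 5000 → 4000 → 3200 — 2/3 stop dropped (darker).
Net: +1/3 −2/3 = −1/3 stops.

1/3 stop darker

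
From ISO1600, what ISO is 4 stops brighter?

ISO 25600

ISO: 1600 → 3200 → 6400 → 12800 → 25600 — 4 stops raised (brighter).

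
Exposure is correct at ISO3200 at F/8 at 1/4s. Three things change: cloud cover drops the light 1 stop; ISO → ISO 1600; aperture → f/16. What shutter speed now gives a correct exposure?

4 s

Scene light: 1 stop darker.
ISO: 3200 → 1600 — 1 stop lower (darker).
Aperture: f/8 → f/11 → f/16 — 2 stops smaller aperture (darker).
Net so far: 4 stops darker. Shutter speed: 1/4 → 1/2 → 1 → 2 → 4.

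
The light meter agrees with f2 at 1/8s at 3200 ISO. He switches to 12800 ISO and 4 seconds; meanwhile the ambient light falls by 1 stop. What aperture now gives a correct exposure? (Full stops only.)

f/16

Scene light: 1 stop darker.
ISO: 3200 → 6400 → 12800 — 2 stops higher (brighter).
Shutter speed: 1/8 → 1/4 → 1/2 → 1 → 2 → 4 — 5 stops slower (brighter).
Net so far: 6 stops brighter. Aperture: f/2 → f/2.8 → f/4 → f/5.6 → f/8 → f/11 → f/16.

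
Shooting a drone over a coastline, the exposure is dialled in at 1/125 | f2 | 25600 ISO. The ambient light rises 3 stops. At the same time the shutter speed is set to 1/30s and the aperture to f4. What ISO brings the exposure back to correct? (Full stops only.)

Scene light: 3 stops brighter.
Shutter speed: 1/125 → 1/60 → 1/30 — 2 stops slower (brighter).
Aperture: f/2 → f/2.8 → f/4 — 2 stops narrower (darker).
Net so far: 3 stops brighter. ISO: 25600 → 12800 → 6400 → 3200.

ISO 3200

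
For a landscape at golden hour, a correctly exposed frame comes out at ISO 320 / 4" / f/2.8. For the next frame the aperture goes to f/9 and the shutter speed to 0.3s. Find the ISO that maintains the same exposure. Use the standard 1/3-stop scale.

Aperture: f/2.8 → f/3.2 → f/3.5 → f/4 → f/4.5 → f/5 → f/5.6 → f/6.3 → f/7.1 → f/8 → f/9 — 3 1/3 stops narrower (darker).
Shutter speed: 4 → 3.2 → 2.5 → 2 → 1.6 → 1.3 → 1 → 0.8 → 0.6 → 0.5 → 0.4 → 0.3 — 3 2/3 stops faster (darker).
Net change so far: 7 stops darker. Offset with the ISO: 320 → 400 → 500 → 640 → 800 → 1000 → 1250 → 1600 → 2000 → 2500 → 3200 → 4000 → 5000 → 6400 → 8000 → 10000 → 12800 → 16000 → 20000 → 25600 → 32000 → 40000.

ISO 40000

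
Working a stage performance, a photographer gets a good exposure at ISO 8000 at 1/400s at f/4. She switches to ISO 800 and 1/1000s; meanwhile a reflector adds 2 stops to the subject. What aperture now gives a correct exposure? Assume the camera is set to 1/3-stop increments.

Scene light: 2 stops brighter.
ISO: 8000 → 6400 → 5000 → 4000 → 3200 → 2500 → 2000 → 1600 → 1250 → 1000 → 800 — 3 1/3 stops dropped (darker).
Shutter speed: 1/400 → 1/500 → 1/640 → 1/800 → 1/1000 — 1 1/3 stops shorter (darker).
Net so far: 2 2/3 stops darker. Aperture: f/4 → f/3.5 → f/3.2 → f/2.8 → f/2.5 → f/2.2 → f/2 → f/1.8 → f/1.6.

f/1.6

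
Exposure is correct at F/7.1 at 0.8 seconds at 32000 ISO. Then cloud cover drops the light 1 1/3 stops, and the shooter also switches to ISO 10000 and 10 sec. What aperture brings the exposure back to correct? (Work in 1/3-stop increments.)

Scene light: 1 1/3 stops darker.
ISO: 32000 → 25600 → 20000 → 16000 → 12800 → 10000 — 1 2/3 stops lower (darker).
Shutter speed: 0.8 → 1 → 1.3 → 1.6 → 2 → 2.5 → 3.2 → 4 → 5 → 6 → 8 → 10 — 3 2/3 stops slower (brighter).
Net so far: 2/3 stop brighter. Aperture: f/7.1 → f/8 → f/9.

f/9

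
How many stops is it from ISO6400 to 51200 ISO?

6400 → 12800 → 25600 → 51200 — count the steps: 3 stops.

3 stops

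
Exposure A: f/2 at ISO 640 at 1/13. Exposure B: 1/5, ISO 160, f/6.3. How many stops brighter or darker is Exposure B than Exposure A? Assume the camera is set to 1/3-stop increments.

4 stops darker

Aperture: f/2 → f/2.2 → f/2.5 → f/2.8 → f/3.2 → f/3.5 → f/4 → f/4.5 → f/5 → f/5.6 → f/6.3 — 3 1/3 stops stopped down (darker).
Shutter speed: 1/13 → 1/10 → 1/8 → 1/6 → 1/5 — 1 1/3 stops longer (brighter).
ISO: 640 → 500 → 400 → 320 → 250 → 200 → 160 — 2 stops dropped (darker).
Net: −3 1/3 +1 1/3 −2 = −4 stops.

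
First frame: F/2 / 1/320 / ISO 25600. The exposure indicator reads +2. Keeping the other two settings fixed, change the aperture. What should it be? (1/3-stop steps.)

Overexposed by 2 stops → need 2 stops darker.
Aperture: f/2 → f/2.2 → f/2.5 → f/2.8 → f/3.2 → f/3.5 → f/4.

f/4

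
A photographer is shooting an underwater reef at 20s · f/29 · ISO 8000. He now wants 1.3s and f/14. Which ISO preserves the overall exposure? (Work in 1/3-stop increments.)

ISO 32000

Shutter speed: 20 → 15 → 13 → 10 → 8 → 6 → 5 → 4 → 3.2 → 2.5 → 2 → 1.6 → 1.3 — 4 stops shorter (darker).
Aperture: f/29 → f/25 → f/22 → f/20 → f/18 → f/16 → f/14 — 2 stops larger aperture (brighter).
Net change so far: 2 stops darker. Offset with the ISO: 8000 → 10000 → 12800 → 16000 → 20000 → 25600 → 32000.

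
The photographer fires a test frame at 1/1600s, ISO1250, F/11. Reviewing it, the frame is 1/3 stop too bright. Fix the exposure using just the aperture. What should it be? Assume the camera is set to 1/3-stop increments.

Overexposed by 1/3 stop → need 1/3 stop darker.
Aperture: f/11 → f/13.

f/13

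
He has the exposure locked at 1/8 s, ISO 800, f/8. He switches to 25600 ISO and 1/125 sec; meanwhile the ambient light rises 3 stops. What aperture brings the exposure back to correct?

Scene light: 3 stops brighter.
ISO: 800 → 1600 → 3200 → 6400 → 12800 → 25600 — 5 stops raised (brighter).
Shutter speed: 1/8 → 1/15 → 1/30 → 1/60 → 1/125 — 4 stops faster (darker).
Net so far: 4 stops brighter. Aperture: f/8 → f/11 → f/16 → f/22 → f/32.

f/32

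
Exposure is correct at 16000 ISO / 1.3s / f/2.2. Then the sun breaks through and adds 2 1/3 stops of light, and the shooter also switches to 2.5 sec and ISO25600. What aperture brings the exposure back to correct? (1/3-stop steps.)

Scene light: 2 1/3 stops brighter.
Shutter speed: 1.3 → 1.6 → 2 → 2.5 — 1 stop longer (brighter).
ISO: 16000 → 20000 → 25600 — 2/3 stop higher (brighter).
Net so far: 4 stops brighter. Aperture: f/2.2 → f/2.5 → f/2.8 → f/3.2 → f/3.5 → f/4 → f/4.5 → f/5 → f/5.6 → f/6.3 → f/7.1 → f/8 → f/9.

f/9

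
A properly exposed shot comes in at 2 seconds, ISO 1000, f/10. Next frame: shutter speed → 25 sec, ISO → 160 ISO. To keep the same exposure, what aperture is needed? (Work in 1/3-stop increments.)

Shutter speed: 2 → 2.5 → 3.2 → 4 → 5 → 6 → 8 → 10 → 13 → 15 → 20 → 25 — 3 2/3 stops longer (brighter).
ISO: 1000 → 800 → 640 → 500 → 400 → 320 → 250 → 200 → 160 — 2 2/3 stops lower (darker).
Net change so far: 1 stop brighter. Offset with the aperture: f/10 → f/11 → f/13 → f/14.

f/14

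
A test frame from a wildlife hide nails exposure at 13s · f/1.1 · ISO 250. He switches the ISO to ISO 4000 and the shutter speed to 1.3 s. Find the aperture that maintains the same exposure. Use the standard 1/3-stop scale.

ISO: 250 → 320 → 400 → 500 → 640 → 800 → 1000 → 1250 → 1600 → 2000 → 2500 → 3200 → 4000 — 4 stops raised (brighter).
Shutter speed: 13 → 10 → 8 → 6 → 5 → 4 → 3.2 → 2.5 → 2 → 1.6 → 1.3 — 3 1/3 stops shorter (darker).
Net change so far: 2/3 stop brighter. Offset with the aperture: f/1.1 → f/1.2 → f/1.4.

f/1.4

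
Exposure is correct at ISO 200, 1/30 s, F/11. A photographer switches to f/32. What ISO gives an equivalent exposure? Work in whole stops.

ISO 1600

Aperture: f/11 → f/16 → f/22 → f/32 — 3 stops narrower (darker).
Need 3 stops brighter from the ISO: 200 → 400 → 800 → 1600.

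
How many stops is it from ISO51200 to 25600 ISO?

1 stop

51200 → 25600 — count the steps: 1 stop.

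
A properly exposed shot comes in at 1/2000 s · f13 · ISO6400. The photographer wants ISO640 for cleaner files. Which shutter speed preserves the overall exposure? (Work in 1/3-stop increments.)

1/200s

ISO: 6400 → 5000 → 4000 → 3200 → 2500 → 2000 → 1600 → 1250 → 1000 → 800 → 640 — 3 1/3 stops lower (darker).
Need 3 1/3 stops brighter from the shutter speed: 1/2000 → 1/1600 → 1/1250 → 1/1000 → 1/800 → 1/640 → 1/500 → 1/400 → 1/320 → 1/250 → 1/200.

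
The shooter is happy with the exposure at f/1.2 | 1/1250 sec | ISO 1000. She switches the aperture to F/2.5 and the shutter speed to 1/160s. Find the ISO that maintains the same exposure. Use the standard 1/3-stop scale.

Aperture: f/1.2 → f/1.4 → f/1.6 → f/1.8 → f/2 → f/2.2 → f/2.5 — 2 stops smaller aperture (darker).
Shutter speed: 1/1250 → 1/1000 → 1/800 → 1/640 → 1/500 → 1/400 → 1/320 → 1/250 → 1/200 → 1/160 — 3 stops longer (brighter).
Net change so far: 1 stop brighter. Offset with the ISO: 1000 → 800 → 640 → 500.

ISO 500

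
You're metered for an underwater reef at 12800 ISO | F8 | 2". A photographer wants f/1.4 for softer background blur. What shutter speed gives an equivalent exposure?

1/15s

Aperture: f/8 → f/5.6 → f/4 → f/2.8 → f/2 → f/1.4 — 5 stops wider (brighter).
Need 5 stops darker from the shutter speed: 2 → 1 → 1/2 → 1/4 → 1/8 → 1/15.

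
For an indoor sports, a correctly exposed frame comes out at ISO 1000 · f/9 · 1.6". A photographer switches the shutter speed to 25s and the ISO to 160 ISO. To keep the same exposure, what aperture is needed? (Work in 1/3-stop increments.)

f/14

Shutter speed: 1.6 → 2 → 2.5 → 3.2 → 4 → 5 → 6 → 8 → 10 → 13 → 15 → 20 → 25 — 4 stops longer (brighter).
ISO: 1000 → 800 → 640 → 500 → 400 → 320 → 250 → 200 → 160 — 2 2/3 stops lower (darker).
Net change so far: 1 1/3 stops brighter. Offset with the aperture: f/9 → f/10 → f/11 → f/13 → f/14.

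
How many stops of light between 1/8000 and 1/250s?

1/8000 → 1/4000 → 1/2000 → 1/1000 → 1/500 → 1/250 — count the steps: 5 stops.

5 stops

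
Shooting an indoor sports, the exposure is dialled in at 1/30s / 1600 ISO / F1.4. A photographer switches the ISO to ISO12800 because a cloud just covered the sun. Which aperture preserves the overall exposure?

ISO: 1600 → 3200 → 6400 → 12800 — 3 stops higher (brighter).
Need 3 stops darker from the aperture: f/1.4 → f/2 → f/2.8 → f/4.

f/4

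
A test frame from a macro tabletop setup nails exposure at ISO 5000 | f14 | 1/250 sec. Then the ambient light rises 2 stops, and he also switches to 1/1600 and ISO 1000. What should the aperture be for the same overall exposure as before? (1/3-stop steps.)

Scene light: 2 stops brighter.
Shutter speed: 1/250 → 1/320 → 1/400 → 1/500 → 1/640 → 1/800 → 1/1000 → 1/1250 → 1/1600 — 2 2/3 stops faster (darker).
ISO: 5000 → 4000 → 3200 → 2500 → 2000 → 1600 → 1250 → 1000 — 2 1/3 stops dropped (darker).
Net so far: 3 stops darker. Aperture: f/14 → f/13 → f/11 → f/10 → f/9 → f/8 → f/7.1 → f/6.3 → f/5.6 → f/5.

f/5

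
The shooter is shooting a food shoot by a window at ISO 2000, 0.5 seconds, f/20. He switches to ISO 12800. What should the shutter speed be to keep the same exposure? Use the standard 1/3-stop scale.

ISO: 2000 → 2500 → 3200 → 4000 → 5000 → 6400 → 8000 → 10000 → 12800 — 2 2/3 stops raised (brighter).
Need 2 2/3 stops darker from the shutter speed: 0.5 → 0.4 → 0.3 → 1/4 → 1/5 → 1/6 → 1/8 → 1/10 → 1/13.

1/13s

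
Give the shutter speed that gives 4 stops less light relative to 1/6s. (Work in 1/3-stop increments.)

1/100s

Shutter speed: 1/6 → 1/8 → 1/10 → 1/13 → 1/15 → 1/20 → 1/25 → 1/30 → 1/40 → 1/50 → 1/60 → 1/80 → 1/100 — 4 stops faster (darker).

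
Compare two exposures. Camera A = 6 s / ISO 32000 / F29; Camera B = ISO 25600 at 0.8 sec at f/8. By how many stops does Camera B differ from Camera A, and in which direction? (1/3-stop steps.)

1/3 stop brighter

Aperture: f/29 → f/25 → f/22 → f/20 → f/18 → f/16 → f/14 → f/13 → f/11 → f/10 → f/9 → f/8 — 3 2/3 stops opened up (brighter).
Shutter speed: 6 → 5 → 4 → 3.2 → 2.5 → 2 → 1.6 → 1.3 → 1 → 0.8 — 3 stops shorter (darker).
ISO: 32000 → 25600 — 1/3 stop lower (darker).
Net: +3 2/3 −3 −1/3 = +1/3 stops.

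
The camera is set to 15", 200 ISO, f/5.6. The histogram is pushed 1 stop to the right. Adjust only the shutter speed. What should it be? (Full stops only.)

Overexposed by 1 stop → need 1 stop darker.
Shutter speed: 15 → 8.

8 s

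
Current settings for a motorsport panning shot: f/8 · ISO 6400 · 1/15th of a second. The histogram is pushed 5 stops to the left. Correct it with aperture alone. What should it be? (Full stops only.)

f/1.4

Underexposed by 5 stops → need 5 stops brighter.
Aperture: f/8 → f/5.6 → f/4 → f/2.8 → f/2 → f/1.4.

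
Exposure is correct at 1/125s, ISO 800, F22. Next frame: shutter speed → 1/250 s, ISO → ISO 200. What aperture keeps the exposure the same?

Shutter speed: 1/125 → 1/250 — 1 stop faster (darker).
ISO: 800 → 400 → 200 — 2 stops lower (darker).
Net change so far: 3 stops darker. Offset with the aperture: f/22 → f/16 → f/11 → f/8.

f/8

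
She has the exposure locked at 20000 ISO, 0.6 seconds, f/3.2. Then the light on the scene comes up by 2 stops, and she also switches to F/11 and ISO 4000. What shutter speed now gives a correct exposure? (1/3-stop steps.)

Scene light: 2 stops brighter.
Aperture: f/3.2 → f/3.5 → f/4 → f/4.5 → f/5 → f/5.6 → f/6.3 → f/7.1 → f/8 → f/9 → f/10 → f/11 — 3 2/3 stops smaller aperture (darker).
ISO: 20000 → 16000 → 12800 → 10000 → 8000 → 6400 → 5000 → 4000 — 2 1/3 stops lower (darker).
Net so far: 4 stops darker. Shutter speed: 0.6 → 0.8 → 1 → 1.3 → 1.6 → 2 → 2.5 → 3.2 → 4 → 5 → 6 → 8 → 10.

10 s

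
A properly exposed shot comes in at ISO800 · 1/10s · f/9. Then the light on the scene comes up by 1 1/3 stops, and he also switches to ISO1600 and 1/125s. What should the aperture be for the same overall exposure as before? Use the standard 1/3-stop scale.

Scene light: 1 1/3 stops brighter.
ISO: 800 → 1000 → 1250 → 1600 — 1 stop higher (brighter).
Shutter speed: 1/10 → 1/13 → 1/15 → 1/20 → 1/25 → 1/30 → 1/40 → 1/50 → 1/60 → 1/80 → 1/100 → 1/125 — 3 2/3 stops faster (darker).
Net so far: 1 1/3 stops darker. Aperture: f/9 → f/8 → f/7.1 → f/6.3 → f/5.6.

f/5.6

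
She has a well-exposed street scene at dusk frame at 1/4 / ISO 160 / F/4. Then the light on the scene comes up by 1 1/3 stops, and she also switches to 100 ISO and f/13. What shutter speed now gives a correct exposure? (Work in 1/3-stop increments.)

Scene light: 1 1/3 stops brighter.
ISO: 160 → 125 → 100 — 2/3 stop lower (darker).
Aperture: f/4 → f/4.5 → f/5 → f/5.6 → f/6.3 → f/7.1 → f/8 → f/9 → f/10 → f/11 → f/13 — 3 1/3 stops smaller aperture (darker).
Net so far: 2 2/3 stops darker. Shutter speed: 1/4 → 0.3 → 0.4 → 0.5 → 0.6 → 0.8 → 1 → 1.3 → 1.6.

1.6 s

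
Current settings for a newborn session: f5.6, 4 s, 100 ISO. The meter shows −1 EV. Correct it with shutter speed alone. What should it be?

Underexposed by 1 stop → need 1 stop brighter.
Shutter speed: 4 → 8.

8 s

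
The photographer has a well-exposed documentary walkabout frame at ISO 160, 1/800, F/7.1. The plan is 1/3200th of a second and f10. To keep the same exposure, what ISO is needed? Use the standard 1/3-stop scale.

ISO 1250

Shutter speed: 1/800 → 1/1000 → 1/1250 → 1/1600 → 1/2000 → 1/2500 → 1/3200 — 2 stops faster (darker).
Aperture: f/7.1 → f/8 → f/9 → f/10 — 1 stop stopped down (darker).
Net change so far: 3 stops darker. Offset with the ISO: 160 → 200 → 250 → 320 → 400 → 500 → 640 → 800 → 1000 → 1250.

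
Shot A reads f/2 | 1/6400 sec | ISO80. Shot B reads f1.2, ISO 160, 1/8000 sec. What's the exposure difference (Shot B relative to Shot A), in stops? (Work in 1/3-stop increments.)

Aperture: f/2 → f/1.8 → f/1.6 → f/1.4 → f/1.2 — 1 1/3 stops opened up (brighter).
Shutter speed: 1/6400 → 1/8000 — 1/3 stop faster (darker).
ISO: 80 → 100 → 125 → 160 — 1 stop raised (brighter).
Net: +1 1/3 −1/3 +1 = +2 stops.

2 stops brighter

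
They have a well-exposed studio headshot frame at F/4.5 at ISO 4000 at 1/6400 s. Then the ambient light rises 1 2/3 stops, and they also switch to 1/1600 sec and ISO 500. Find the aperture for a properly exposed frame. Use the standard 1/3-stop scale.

f/5.6

Scene light: 1 2/3 stops brighter.
Shutter speed: 1/6400 → 1/5000 → 1/4000 → 1/3200 → 1/2500 → 1/2000 → 1/1600 — 2 stops slower (brighter).
ISO: 4000 → 3200 → 2500 → 2000 → 1600 → 1250 → 1000 → 800 → 640 → 500 — 3 stops dropped (darker).
Net so far: 2/3 stop brighter. Aperture: f/4.5 → f/5 → f/5.6.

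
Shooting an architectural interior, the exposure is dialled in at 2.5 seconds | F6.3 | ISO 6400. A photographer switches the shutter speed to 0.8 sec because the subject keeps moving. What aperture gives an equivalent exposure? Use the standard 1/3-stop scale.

f/3.5

Shutter speed: 2.5 → 2 → 1.6 → 1.3 → 1 → 0.8 — 1 2/3 stops faster (darker).
Need 1 2/3 stops brighter from the aperture: f/6.3 → f/5.6 → f/5 → f/4.5 → f/4 → f/3.5.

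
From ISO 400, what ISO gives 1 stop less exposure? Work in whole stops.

ISO 200

ISO: 400 → 200 — 1 stop lower (darker).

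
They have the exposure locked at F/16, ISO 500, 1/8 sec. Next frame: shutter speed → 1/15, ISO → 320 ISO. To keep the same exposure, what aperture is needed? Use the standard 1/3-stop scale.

Shutter speed: 1/8 → 1/10 → 1/13 → 1/15 — 1 stop faster (darker).
ISO: 500 → 400 → 320 — 2/3 stop dropped (darker).
Net change so far: 1 2/3 stops darker. Offset with the aperture: f/16 → f/14 → f/13 → f/11 → f/10 → f/9.

f/9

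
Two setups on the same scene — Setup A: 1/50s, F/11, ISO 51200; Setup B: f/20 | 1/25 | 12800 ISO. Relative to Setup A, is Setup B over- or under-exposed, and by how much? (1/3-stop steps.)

Aperture: f/11 → f/13 → f/14 → f/16 → f/18 → f/20 — 1 2/3 stops narrower (darker).
Shutter speed: 1/50 → 1/40 → 1/30 → 1/25 — 1 stop slower (brighter).
ISO: 51200 → 40000 → 32000 → 25600 → 20000 → 16000 → 12800 — 2 stops dropped (darker).
Net: −1 2/3 +1 −2 = −2 2/3 stops.

2 2/3 stops darker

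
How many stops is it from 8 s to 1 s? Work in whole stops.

3 stops

8 → 4 → 2 → 1 — count the steps: 3 stops.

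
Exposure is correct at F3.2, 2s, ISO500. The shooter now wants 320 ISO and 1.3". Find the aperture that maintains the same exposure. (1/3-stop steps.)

ISO: 500 → 400 → 320 — 2/3 stop dropped (darker).
Shutter speed: 2 → 1.6 → 1.3 — 2/3 stop faster (darker).
Net change so far: 1 1/3 stops darker. Offset with the aperture: f/3.2 → f/2.8 → f/2.5 → f/2.2 → f/2.

f/2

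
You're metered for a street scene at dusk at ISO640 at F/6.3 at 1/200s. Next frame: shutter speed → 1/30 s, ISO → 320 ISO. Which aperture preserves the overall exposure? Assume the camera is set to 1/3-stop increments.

Shutter speed: 1/200 → 1/160 → 1/125 → 1/100 → 1/80 → 1/60 → 1/50 → 1/40 → 1/30 — 2 2/3 stops longer (brighter).
ISO: 640 → 500 → 400 → 320 — 1 stop dropped (darker).
Net change so far: 1 2/3 stops brighter. Offset with the aperture: f/6.3 → f/7.1 → f/8 → f/9 → f/10 → f/11.

f/11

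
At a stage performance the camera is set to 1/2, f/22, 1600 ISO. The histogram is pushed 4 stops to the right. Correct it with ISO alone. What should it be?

ISO 100

Overexposed by 4 stops → need 4 stops darker.
ISO: 1600 → 800 → 400 → 200 → 100.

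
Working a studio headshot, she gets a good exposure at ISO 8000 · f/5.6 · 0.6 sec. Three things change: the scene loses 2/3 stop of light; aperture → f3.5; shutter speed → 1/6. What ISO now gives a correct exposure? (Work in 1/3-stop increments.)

Scene light: 2/3 stop darker.
Aperture: f/5.6 → f/5 → f/4.5 → f/4 → f/3.5 — 1 1/3 stops opened up (brighter).
Shutter speed: 0.6 → 0.5 → 0.4 → 0.3 → 1/4 → 1/5 → 1/6 — 2 stops faster (darker).
Net so far: 1 1/3 stops darker. ISO: 8000 → 10000 → 12800 → 16000 → 20000.

ISO 20000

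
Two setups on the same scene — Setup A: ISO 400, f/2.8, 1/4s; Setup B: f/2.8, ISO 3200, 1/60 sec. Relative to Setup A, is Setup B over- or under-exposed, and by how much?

1 stop darker

Aperture: unchanged.
Shutter speed: 1/4 → 1/8 → 1/15 → 1/30 → 1/60 — 4 stops shorter (darker).
ISO: 400 → 800 → 1600 → 3200 — 3 stops higher (brighter).
Net: −4 +3 = −1 stop.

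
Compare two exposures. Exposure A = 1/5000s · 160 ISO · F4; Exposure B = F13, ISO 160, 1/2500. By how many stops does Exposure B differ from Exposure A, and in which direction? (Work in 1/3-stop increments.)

Aperture: f/4 → f/4.5 → f/5 → f/5.6 → f/6.3 → f/7.1 → f/8 → f/9 → f/10 → f/11 → f/13 — 3 1/3 stops narrower (darker).
Shutter speed: 1/5000 → 1/4000 → 1/3200 → 1/2500 — 1 stop longer (brighter).
ISO: unchanged.
Net: −3 1/3 +1 = −2 1/3 stops.

2 1/3 stops darker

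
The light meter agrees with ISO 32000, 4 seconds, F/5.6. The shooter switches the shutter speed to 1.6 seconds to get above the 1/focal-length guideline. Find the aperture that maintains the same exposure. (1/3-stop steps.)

f/3.5

Shutter speed: 4 → 3.2 → 2.5 → 2 → 1.6 — 1 1/3 stops faster (darker).
Need 1 1/3 stops brighter from the aperture: f/5.6 → f/5 → f/4.5 → f/4 → f/3.5.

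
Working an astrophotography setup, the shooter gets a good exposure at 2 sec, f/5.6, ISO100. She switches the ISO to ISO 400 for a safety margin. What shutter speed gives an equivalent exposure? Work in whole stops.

1/2s

ISO: 100 → 200 → 400 — 2 stops higher (brighter).
Need 2 stops darker from the shutter speed: 2 → 1 → 1/2.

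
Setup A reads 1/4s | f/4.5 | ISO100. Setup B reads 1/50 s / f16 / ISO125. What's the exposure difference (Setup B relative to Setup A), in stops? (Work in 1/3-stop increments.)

Aperture: f/4.5 → f/5 → f/5.6 → f/6.3 → f/7.1 → f/8 → f/9 → f/10 → f/11 → f/13 → f/14 → f/16 — 3 2/3 stops smaller aperture (darker).
Shutter speed: 1/4 → 1/5 → 1/6 → 1/8 → 1/10 → 1/13 → 1/15 → 1/20 → 1/25 → 1/30 → 1/40 → 1/50 — 3 2/3 stops shorter (darker).
ISO: 100 → 125 — 1/3 stop higher (brighter).
Net: −3 2/3 −3 2/3 +1/3 = −7 stops.

7 stops darker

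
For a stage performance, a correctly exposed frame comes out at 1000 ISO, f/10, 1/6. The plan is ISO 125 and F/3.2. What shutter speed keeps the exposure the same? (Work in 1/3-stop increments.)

1/8s

ISO: 1000 → 800 → 640 → 500 → 400 → 320 → 250 → 200 → 160 → 125 — 3 stops lower (darker).
Aperture: f/10 → f/9 → f/8 → f/7.1 → f/6.3 → f/5.6 → f/5 → f/4.5 → f/4 → f/3.5 → f/3.2 — 3 1/3 stops wider (brighter).
Net change so far: 1/3 stop brighter. Offset with the shutter speed: 1/6 → 1/8.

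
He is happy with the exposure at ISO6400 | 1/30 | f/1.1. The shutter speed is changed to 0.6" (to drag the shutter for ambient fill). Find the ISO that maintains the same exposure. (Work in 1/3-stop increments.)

ISO 320

Shutter speed: 1/30 → 1/25 → 1/20 → 1/15 → 1/13 → 1/10 → 1/8 → 1/6 → 1/5 → 1/4 → 0.3 → 0.4 → 0.5 → 0.6 — 4 1/3 stops slower (brighter).
Need 4 1/3 stops darker from the ISO: 6400 → 5000 → 4000 → 3200 → 2500 → 2000 → 1600 → 1250 → 1000 → 800 → 640 → 500 → 400 → 320.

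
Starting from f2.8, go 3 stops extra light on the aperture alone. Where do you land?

f/1.0

Aperture: f/2.8 → f/2 → f/1.4 → f/1.0 — 3 stops larger aperture (brighter).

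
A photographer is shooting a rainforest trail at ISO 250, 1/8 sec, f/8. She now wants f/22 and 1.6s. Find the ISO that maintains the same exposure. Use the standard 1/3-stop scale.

Aperture: f/8 → f/9 → f/10 → f/11 → f/13 → f/14 → f/16 → f/18 → f/20 → f/22 — 3 stops narrower (darker).
Shutter speed: 1/8 → 1/6 → 1/5 → 1/4 → 0.3 → 0.4 → 0.5 → 0.6 → 0.8 → 1 → 1.3 → 1.6 — 3 2/3 stops slower (brighter).
Net change so far: 2/3 stop brighter. Offset with the ISO: 250 → 200 → 160.

ISO 160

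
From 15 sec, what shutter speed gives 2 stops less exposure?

Shutter speed: 15 → 8 → 4 — 2 stops shorter (darker).

4 s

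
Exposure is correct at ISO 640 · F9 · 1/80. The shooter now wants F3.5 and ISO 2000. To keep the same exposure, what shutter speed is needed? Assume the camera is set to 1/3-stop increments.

Aperture: f/9 → f/8 → f/7.1 → f/6.3 → f/5.6 → f/5 → f/4.5 → f/4 → f/3.5 — 2 2/3 stops opened up (brighter).
ISO: 640 → 800 → 1000 → 1250 → 1600 → 2000 — 1 2/3 stops higher (brighter).
Net change so far: 4 1/3 stops brighter. Offset with the shutter speed: 1/80 → 1/100 → 1/125 → 1/160 → 1/200 → 1/250 → 1/320 → 1/400 → 1/500 → 1/640 → 1/800 → 1/1000 → 1/1250 → 1/1600.

1/1600s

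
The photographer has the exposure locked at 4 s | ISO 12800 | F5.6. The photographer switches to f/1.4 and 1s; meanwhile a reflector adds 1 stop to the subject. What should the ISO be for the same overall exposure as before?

Scene light: 1 stop brighter.
Aperture: f/5.6 → f/4 → f/2.8 → f/2 → f/1.4 — 4 stops wider (brighter).
Shutter speed: 4 → 2 → 1 — 2 stops shorter (darker).
Net so far: 3 stops brighter. ISO: 12800 → 6400 → 3200 → 1600.

ISO 1600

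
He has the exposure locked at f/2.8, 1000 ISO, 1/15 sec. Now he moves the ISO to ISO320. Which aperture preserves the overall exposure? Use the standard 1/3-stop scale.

f/1.6

ISO: 1000 → 800 → 640 → 500 → 400 → 320 — 1 2/3 stops lower (darker).
Need 1 2/3 stops brighter from the aperture: f/2.8 → f/2.5 → f/2.2 → f/2 → f/1.8 → f/1.6.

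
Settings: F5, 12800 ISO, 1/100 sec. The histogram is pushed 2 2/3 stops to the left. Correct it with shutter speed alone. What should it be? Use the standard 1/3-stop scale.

Underexposed by 2 2/3 stops → need 2 2/3 stops brighter.
Shutter speed: 1/100 → 1/80 → 1/60 → 1/50 → 1/40 → 1/30 → 1/25 → 1/20 → 1/15.

1/15s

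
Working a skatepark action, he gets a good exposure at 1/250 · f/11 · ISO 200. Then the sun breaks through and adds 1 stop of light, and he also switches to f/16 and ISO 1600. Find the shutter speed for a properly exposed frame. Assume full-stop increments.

Scene light: 1 stop brighter.
Aperture: f/11 → f/16 — 1 stop smaller aperture (darker).
ISO: 200 → 400 → 800 → 1600 — 3 stops raised (brighter).
Net so far: 3 stops brighter. Shutter speed: 1/250 → 1/500 → 1/1000 → 1/2000.

1/2000s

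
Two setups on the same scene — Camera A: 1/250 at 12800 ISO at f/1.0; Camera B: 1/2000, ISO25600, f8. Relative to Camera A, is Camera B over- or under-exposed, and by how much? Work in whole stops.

8 stops darker

Aperture: f/1.0 → f/1.4 → f/2 → f/2.8 → f/4 → f/5.6 → f/8 — 6 stops stopped down (darker).
Shutter speed: 1/250 → 1/500 → 1/1000 → 1/2000 — 3 stops faster (darker).
ISO: 12800 → 25600 — 1 stop higher (brighter).
Net: −6 −3 +1 = −8 stops.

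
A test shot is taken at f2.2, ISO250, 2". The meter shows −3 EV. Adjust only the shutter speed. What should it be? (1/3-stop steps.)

Underexposed by 3 stops → need 3 stops brighter.
Shutter speed: 2 → 2.5 → 3.2 → 4 → 5 → 6 → 8 → 10 → 13 → 15.

15 s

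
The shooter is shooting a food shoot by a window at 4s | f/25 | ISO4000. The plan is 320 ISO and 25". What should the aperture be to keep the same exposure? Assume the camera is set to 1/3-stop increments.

ISO: 4000 → 3200 → 2500 → 2000 → 1600 → 1250 → 1000 → 800 → 640 → 500 → 400 → 320 — 3 2/3 stops lower (darker).
Shutter speed: 4 → 5 → 6 → 8 → 10 → 13 → 15 → 20 → 25 — 2 2/3 stops longer (brighter).
Net change so far: 1 stop darker. Offset with the aperture: f/25 → f/22 → f/20 → f/18.

f/18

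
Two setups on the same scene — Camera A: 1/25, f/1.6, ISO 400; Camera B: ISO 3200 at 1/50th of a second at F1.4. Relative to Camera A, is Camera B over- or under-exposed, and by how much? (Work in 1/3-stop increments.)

2 1/3 stops brighter

Aperture: f/1.6 → f/1.4 — 1/3 stop larger aperture (brighter).
Shutter speed: 1/25 → 1/30 → 1/40 → 1/50 — 1 stop shorter (darker).
ISO: 400 → 500 → 640 → 800 → 1000 → 1250 → 1600 → 2000 → 2500 → 3200 — 3 stops raised (brighter).
Net: +1/3 −1 +3 = +2 1/3 stops.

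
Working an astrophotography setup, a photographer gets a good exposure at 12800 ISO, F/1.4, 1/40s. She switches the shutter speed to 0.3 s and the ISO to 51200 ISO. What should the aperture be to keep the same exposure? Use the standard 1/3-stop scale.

Shutter speed: 1/40 → 1/30 → 1/25 → 1/20 → 1/15 → 1/13 → 1/10 → 1/8 → 1/6 → 1/5 → 1/4 → 0.3 — 3 2/3 stops longer (brighter).
ISO: 12800 → 16000 → 20000 → 25600 → 32000 → 40000 → 51200 — 2 stops raised (brighter).
Net change so far: 5 2/3 stops brighter. Offset with the aperture: f/1.4 → f/1.6 → f/1.8 → f/2 → f/2.2 → f/2.5 → f/2.8 → f/3.2 → f/3.5 → f/4 → f/4.5 → f/5 → f/5.6 → f/6.3 → f/7.1 → f/8 → f/9 → f/10.

f/10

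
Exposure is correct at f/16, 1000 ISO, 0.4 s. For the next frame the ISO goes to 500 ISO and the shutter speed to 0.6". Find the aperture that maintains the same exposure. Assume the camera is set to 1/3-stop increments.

f/14

ISO: 1000 → 800 → 640 → 500 — 1 stop dropped (darker).
Shutter speed: 0.4 → 0.5 → 0.6 — 2/3 stop slower (brighter).
Net change so far: 1/3 stop darker. Offset with the aperture: f/16 → f/14.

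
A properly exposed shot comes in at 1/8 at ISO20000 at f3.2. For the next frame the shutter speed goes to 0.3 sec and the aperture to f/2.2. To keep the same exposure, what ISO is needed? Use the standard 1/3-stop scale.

Shutter speed: 1/8 → 1/6 → 1/5 → 1/4 → 0.3 — 1 1/3 stops longer (brighter).
Aperture: f/3.2 → f/2.8 → f/2.5 → f/2.2 — 1 stop larger aperture (brighter).
Net change so far: 2 1/3 stops brighter. Offset with the ISO: 20000 → 16000 → 12800 → 10000 → 8000 → 6400 → 5000 → 4000.

ISO 4000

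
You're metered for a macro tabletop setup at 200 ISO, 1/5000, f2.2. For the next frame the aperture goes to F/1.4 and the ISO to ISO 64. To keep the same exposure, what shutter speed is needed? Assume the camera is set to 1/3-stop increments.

1/4000s

Aperture: f/2.2 → f/2 → f/1.8 → f/1.6 → f/1.4 — 1 1/3 stops wider (brighter).
ISO: 200 → 160 → 125 → 100 → 80 → 64 — 1 2/3 stops dropped (darker).
Net change so far: 1/3 stop darker. Offset with the shutter speed: 1/5000 → 1/4000.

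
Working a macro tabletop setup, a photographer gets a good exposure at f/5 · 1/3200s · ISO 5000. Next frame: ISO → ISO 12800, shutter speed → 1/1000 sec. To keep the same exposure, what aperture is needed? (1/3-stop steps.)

ISO: 5000 → 6400 → 8000 → 10000 → 12800 — 1 1/3 stops raised (brighter).
Shutter speed: 1/3200 → 1/2500 → 1/2000 → 1/1600 → 1/1250 → 1/1000 — 1 2/3 stops longer (brighter).
Net change so far: 3 stops brighter. Offset with the aperture: f/5 → f/5.6 → f/6.3 → f/7.1 → f/8 → f/9 → f/10 → f/11 → f/13 → f/14.

f/14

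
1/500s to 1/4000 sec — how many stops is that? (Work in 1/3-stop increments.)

3 stops

1/500 → 1/640 → 1/800 → 1/1000 → 1/1250 → 1/1600 → 1/2000 → 1/2500 → 1/3200 → 1/4000 — count the steps: 9 third-stops = 3 stops.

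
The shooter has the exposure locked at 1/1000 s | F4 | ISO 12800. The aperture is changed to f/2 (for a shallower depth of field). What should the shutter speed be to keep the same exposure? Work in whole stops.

1/4000s

Aperture: f/4 → f/2.8 → f/2 — 2 stops wider (brighter).
Need 2 stops darker from the shutter speed: 1/1000 → 1/2000 → 1/4000.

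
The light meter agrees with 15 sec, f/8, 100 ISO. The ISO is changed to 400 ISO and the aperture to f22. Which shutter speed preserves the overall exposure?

30 s

ISO: 100 → 200 → 400 — 2 stops higher (brighter).
Aperture: f/8 → f/11 → f/16 → f/22 — 3 stops narrower (darker).
Net change so far: 1 stop darker. Offset with the shutter speed: 15 → 30.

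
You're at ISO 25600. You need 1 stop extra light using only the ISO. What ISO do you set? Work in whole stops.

ISO 51200

ISO: 25600 → 51200 — 1 stop higher (brighter).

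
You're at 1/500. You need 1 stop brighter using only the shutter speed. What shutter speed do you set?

1/250s

Shutter speed: 1/500 → 1/250 — 1 stop slower (brighter).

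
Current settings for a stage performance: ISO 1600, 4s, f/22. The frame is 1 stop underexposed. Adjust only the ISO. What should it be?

Underexposed by 1 stop → need 1 stop brighter.
ISO: 1600 → 3200.

ISO 3200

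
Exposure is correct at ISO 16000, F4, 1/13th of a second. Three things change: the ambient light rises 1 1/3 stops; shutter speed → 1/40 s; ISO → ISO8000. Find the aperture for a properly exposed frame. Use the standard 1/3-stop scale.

Scene light: 1 1/3 stops brighter.
Shutter speed: 1/13 → 1/15 → 1/20 → 1/25 → 1/30 → 1/40 — 1 2/3 stops faster (darker).
ISO: 16000 → 12800 → 10000 → 8000 — 1 stop dropped (darker).
Net so far: 1 1/3 stops darker. Aperture: f/4 → f/3.5 → f/3.2 → f/2.8 → f/2.5.

f/2.5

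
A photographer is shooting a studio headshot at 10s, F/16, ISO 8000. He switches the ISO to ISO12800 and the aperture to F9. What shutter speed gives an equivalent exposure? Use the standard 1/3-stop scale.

ISO: 8000 → 10000 → 12800 — 2/3 stop higher (brighter).
Aperture: f/16 → f/14 → f/13 → f/11 → f/10 → f/9 — 1 2/3 stops opened up (brighter).
Net change so far: 2 1/3 stops brighter. Offset with the shutter speed: 10 → 8 → 6 → 5 → 4 → 3.2 → 2.5 → 2.

2 s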